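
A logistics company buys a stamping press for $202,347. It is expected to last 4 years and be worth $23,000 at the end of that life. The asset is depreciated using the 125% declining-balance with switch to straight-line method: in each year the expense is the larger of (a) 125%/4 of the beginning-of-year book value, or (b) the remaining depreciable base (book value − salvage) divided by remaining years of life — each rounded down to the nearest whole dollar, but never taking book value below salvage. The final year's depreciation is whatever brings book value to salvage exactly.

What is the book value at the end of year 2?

Depreciable base = $202,347 − $23,000 = $179,347.
Year 1: DB = ⌊$202,347 × 125%/4⌋ = $63,233; SL = ⌊$179,347/4⌋ = $44,836 → take DB $63,233. Book value $139,114.
Year 2: DB = ⌊$139,114 × 125%/4⌋ = $43,473; SL = ⌊$116,114/3⌋ = $38,704 → take DB $43,473. Book value $95,641.

$95,641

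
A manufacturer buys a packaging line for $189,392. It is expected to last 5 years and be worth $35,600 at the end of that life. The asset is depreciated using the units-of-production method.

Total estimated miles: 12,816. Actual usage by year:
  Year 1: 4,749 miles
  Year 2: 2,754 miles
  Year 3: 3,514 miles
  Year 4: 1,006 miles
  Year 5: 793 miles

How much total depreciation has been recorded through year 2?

Depreciable base = $189,392 − $35,600 = $153,792.
Rate = $153,792 / 12,816 miles = $12 per mile.
Year 1: 4,749 × $12 = $56,988. Book value $132,404.
Year 2: 2,754 × $12 = $33,048. Book value $99,356.
Accumulated through year 2 = $189,392 − $99,356 = $90,036.

$90,036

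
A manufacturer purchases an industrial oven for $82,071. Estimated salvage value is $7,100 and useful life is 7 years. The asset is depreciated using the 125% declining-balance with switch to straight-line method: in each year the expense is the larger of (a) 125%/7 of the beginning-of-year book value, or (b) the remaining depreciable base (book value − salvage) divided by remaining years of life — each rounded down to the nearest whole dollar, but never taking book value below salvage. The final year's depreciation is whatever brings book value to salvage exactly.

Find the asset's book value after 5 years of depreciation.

$26,296

Depreciable base = $82,071 − $7,100 = $74,971.
Year 1: DB = ⌊$82,071 × 125%/7⌋ = $14,655; SL = ⌊$74,971/7⌋ = $10,710 → take DB $14,655. Book value $67,416.
Year 2: DB = ⌊$67,416 × 125%/7⌋ = $12,038; SL = ⌊$60,316/6⌋ = $10,052 → take DB $12,038. Book value $55,378.
Year 3: DB = ⌊$55,378 × 125%/7⌋ = $9,888; SL = ⌊$48,278/5⌋ = $9,655 → take DB $9,888. Book value $45,490.
Year 4: DB = ⌊$45,490 × 125%/7⌋ = $8,123; SL = ⌊$38,390/4⌋ = $9,597 → take SL $9,597. Book value $35,893.
Year 5: DB = ⌊$35,893 × 125%/7⌋ = $6,409; SL = ⌊$28,793/3⌋ = $9,597 → take SL $9,597. Book value $26,296.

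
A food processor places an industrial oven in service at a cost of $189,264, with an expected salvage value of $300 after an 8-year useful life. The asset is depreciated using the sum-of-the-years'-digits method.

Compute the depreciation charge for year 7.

Depreciable base = $189,264 − $300 = $188,964.
Sum of the years' digits = 8+7+6+5+4+3+2+1 = 36.
Year 1: $188,964 × 8/36 = $41,992. Book value $147,272.
Year 2: $188,964 × 7/36 = $36,743. Book value $110,529.
Year 3: $188,964 × 6/36 = $31,494. Book value $79,035.
Year 4: $188,964 × 5/36 = $26,245. Book value $52,790.
Year 5: $188,964 × 4/36 = $20,996. Book value $31,794.
Year 6: $188,964 × 3/36 = $15,747. Book value $16,047.
Year 7: $188,964 × 2/36 = $10,498. Book value $5,549.

$10,498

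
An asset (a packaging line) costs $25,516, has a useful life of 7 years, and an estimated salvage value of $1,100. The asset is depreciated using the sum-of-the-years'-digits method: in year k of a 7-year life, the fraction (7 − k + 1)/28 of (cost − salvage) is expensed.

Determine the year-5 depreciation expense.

$2,616

Depreciable base = $25,516 − $1,100 = $24,416.
Sum of the years' digits = 7+6+5+4+3+2+1 = 28.
Year 1: $24,416 × 7/28 = $6,104. Book value $19,412.
Year 2: $24,416 × 6/28 = $5,232. Book value $14,180.
Year 3: $24,416 × 5/28 = $4,360. Book value $9,820.
Year 4: $24,416 × 4/28 = $3,488. Book value $6,332.
Year 5: $24,416 × 3/28 = $2,616. Book value $3,716.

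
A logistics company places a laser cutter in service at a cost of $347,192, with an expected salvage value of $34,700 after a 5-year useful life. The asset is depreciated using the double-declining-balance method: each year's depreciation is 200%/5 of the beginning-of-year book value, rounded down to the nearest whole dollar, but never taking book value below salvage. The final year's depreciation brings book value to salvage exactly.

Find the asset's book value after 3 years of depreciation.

$74,994

Depreciable base = $347,192 − $34,700 = $312,492.
Year 1: ⌊$347,192 × 200%/5⌋ = $138,876. Book value $208,316.
Year 2: ⌊$208,316 × 200%/5⌋ = $83,326. Book value $124,990.
Year 3: ⌊$124,990 × 200%/5⌋ = $49,996. Book value $74,994.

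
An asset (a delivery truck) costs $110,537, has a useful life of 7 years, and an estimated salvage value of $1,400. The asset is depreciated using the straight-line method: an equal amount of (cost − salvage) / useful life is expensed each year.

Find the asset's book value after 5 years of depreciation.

Depreciable base = $110,537 − $1,400 = $109,137.
Annual expense = $109,137 / 7 = $15,591.
End of year 1: book value $94,946.
End of year 2: book value $79,355.
End of year 3: book value $63,764.
End of year 4: book value $48,173.
End of year 5: book value $32,582.

$32,582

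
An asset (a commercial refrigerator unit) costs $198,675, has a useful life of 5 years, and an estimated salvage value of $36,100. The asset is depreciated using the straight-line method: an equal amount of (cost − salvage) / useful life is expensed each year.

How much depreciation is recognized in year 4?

$32,515

Depreciable base = $198,675 − $36,100 = $162,575.
Annual expense = $162,575 / 5 = $32,515.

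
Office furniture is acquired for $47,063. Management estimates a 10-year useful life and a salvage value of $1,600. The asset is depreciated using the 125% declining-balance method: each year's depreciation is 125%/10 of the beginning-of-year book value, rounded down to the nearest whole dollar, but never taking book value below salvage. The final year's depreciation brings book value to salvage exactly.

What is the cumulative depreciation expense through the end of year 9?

$32,910

Depreciable base = $47,063 − $1,600 = $45,463.
Year 1: ⌊$47,063 × 125%/10⌋ = $5,882. Book value $41,181.
Year 2: ⌊$41,181 × 125%/10⌋ = $5,147. Book value $36,034.
Year 3: ⌊$36,034 × 125%/10⌋ = $4,504. Book value $31,530.
Year 4: ⌊$31,530 × 125%/10⌋ = $3,941. Book value $27,589.
Year 5: ⌊$27,589 × 125%/10⌋ = $3,448. Book value $24,141.
Year 6: ⌊$24,141 × 125%/10⌋ = $3,017. Book value $21,124.
Year 7: ⌊$21,124 × 125%/10⌋ = $2,640. Book value $18,484.
Year 8: ⌊$18,484 × 125%/10⌋ = $2,310. Book value $16,174.
Year 9: ⌊$16,174 × 125%/10⌋ = $2,021. Book value $14,153.
Accumulated through year 9 = $47,063 − $14,153 = $32,910.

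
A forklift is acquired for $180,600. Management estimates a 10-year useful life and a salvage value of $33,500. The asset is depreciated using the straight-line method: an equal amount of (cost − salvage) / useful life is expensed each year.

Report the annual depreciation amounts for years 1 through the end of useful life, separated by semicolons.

$14,710; $14,710; $14,710; $14,710; $14,710; $14,710; $14,710; $14,710; $14,710; $14,710

Depreciable base = $180,600 − $33,500 = $147,100.
Annual expense = $147,100 / 10 = $14,710.
End of year 1: book value $165,890.
End of year 2: book value $151,180.
End of year 3: book value $136,470.
End of year 4: book value $121,760.
End of year 5: book value $107,050.
End of year 6: book value $92,340.
End of year 7: book value $77,630.
End of year 8: book value $62,920.
End of year 9: book value $48,210.
End of year 10: book value $33,500.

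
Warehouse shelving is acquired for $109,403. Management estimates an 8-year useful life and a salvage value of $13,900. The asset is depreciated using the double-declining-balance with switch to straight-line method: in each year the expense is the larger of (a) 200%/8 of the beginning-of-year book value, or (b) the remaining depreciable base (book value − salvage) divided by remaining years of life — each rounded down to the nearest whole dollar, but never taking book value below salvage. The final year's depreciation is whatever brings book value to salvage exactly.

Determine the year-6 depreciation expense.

Depreciable base = $109,403 − $13,900 = $95,503.
Year 1: DB = ⌊$109,403 × 200%/8⌋ = $27,350; SL = ⌊$95,503/8⌋ = $11,937 → take DB $27,350. Book value $82,053.
Year 2: DB = ⌊$82,053 × 200%/8⌋ = $20,513; SL = ⌊$68,153/7⌋ = $9,736 → take DB $20,513. Book value $61,540.
Year 3: DB = ⌊$61,540 × 200%/8⌋ = $15,385; SL = ⌊$47,640/6⌋ = $7,940 → take DB $15,385. Book value $46,155.
Year 4: DB = ⌊$46,155 × 200%/8⌋ = $11,538; SL = ⌊$32,255/5⌋ = $6,451 → take DB $11,538. Book value $34,617.
Year 5: DB = ⌊$34,617 × 200%/8⌋ = $8,654; SL = ⌊$20,717/4⌋ = $5,179 → take DB $8,654. Book value $25,963.
Year 6: DB = ⌊$25,963 × 200%/8⌋ = $6,490; SL = ⌊$12,063/3⌋ = $4,021 → take DB $6,490. Book value $19,473.

$6,490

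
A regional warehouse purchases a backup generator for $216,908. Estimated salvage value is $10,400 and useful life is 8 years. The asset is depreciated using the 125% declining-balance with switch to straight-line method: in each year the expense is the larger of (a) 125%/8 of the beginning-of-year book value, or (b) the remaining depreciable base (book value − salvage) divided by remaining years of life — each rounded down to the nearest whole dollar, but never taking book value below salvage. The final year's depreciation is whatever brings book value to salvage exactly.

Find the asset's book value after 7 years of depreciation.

$34,379

Depreciable base = $216,908 − $10,400 = $206,508.
Year 1: DB = ⌊$216,908 × 125%/8⌋ = $33,891; SL = ⌊$206,508/8⌋ = $25,813 → take DB $33,891. Book value $183,017.
Year 2: DB = ⌊$183,017 × 125%/8⌋ = $28,596; SL = ⌊$172,617/7⌋ = $24,659 → take DB $28,596. Book value $154,421.
Year 3: DB = ⌊$154,421 × 125%/8⌋ = $24,128; SL = ⌊$144,021/6⌋ = $24,003 → take DB $24,128. Book value $130,293.
Year 4: DB = ⌊$130,293 × 125%/8⌋ = $20,358; SL = ⌊$119,893/5⌋ = $23,978 → take SL $23,978. Book value $106,315.
Year 5: DB = ⌊$106,315 × 125%/8⌋ = $16,611; SL = ⌊$95,915/4⌋ = $23,978 → take SL $23,978. Book value $82,337.
Year 6: DB = ⌊$82,337 × 125%/8⌋ = $12,865; SL = ⌊$71,937/3⌋ = $23,979 → take SL $23,979. Book value $58,358.
Year 7: DB = ⌊$58,358 × 125%/8⌋ = $9,118; SL = ⌊$47,958/2⌋ = $23,979 → take SL $23,979. Book value $34,379.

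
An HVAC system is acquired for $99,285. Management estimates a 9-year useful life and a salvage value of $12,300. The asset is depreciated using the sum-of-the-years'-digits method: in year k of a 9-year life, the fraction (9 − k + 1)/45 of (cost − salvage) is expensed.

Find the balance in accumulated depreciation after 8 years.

$85,052

Depreciable base = $99,285 − $12,300 = $86,985.
Sum of the years' digits = 9+8+7+6+5+4+3+2+1 = 45.
Year 1: $86,985 × 9/45 = $17,397. Book value $81,888.
Year 2: $86,985 × 8/45 = $15,464. Book value $66,424.
Year 3: $86,985 × 7/45 = $13,531. Book value $52,893.
Year 4: $86,985 × 6/45 = $11,598. Book value $41,295.
Year 5: $86,985 × 5/45 = $9,665. Book value $31,630.
Year 6: $86,985 × 4/45 = $7,732. Book value $23,898.
Year 7: $86,985 × 3/45 = $5,799. Book value $18,099.
Year 8: $86,985 × 2/45 = $3,866. Book value $14,233.
Accumulated through year 8 = $99,285 − $14,233 = $85,052.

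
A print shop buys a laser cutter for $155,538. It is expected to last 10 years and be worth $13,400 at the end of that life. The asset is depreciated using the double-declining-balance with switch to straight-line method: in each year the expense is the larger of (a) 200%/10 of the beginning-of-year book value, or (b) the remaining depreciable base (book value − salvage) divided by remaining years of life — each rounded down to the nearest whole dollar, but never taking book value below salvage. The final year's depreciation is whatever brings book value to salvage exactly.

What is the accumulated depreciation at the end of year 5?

Depreciable base = $155,538 − $13,400 = $142,138.
Year 1: DB = ⌊$155,538 × 200%/10⌋ = $31,107; SL = ⌊$142,138/10⌋ = $14,213 → take DB $31,107. Book value $124,431.
Year 2: DB = ⌊$124,431 × 200%/10⌋ = $24,886; SL = ⌊$111,031/9⌋ = $12,336 → take DB $24,886. Book value $99,545.
Year 3: DB = ⌊$99,545 × 200%/10⌋ = $19,909; SL = ⌊$86,145/8⌋ = $10,768 → take DB $19,909. Book value $79,636.
Year 4: DB = ⌊$79,636 × 200%/10⌋ = $15,927; SL = ⌊$66,236/7⌋ = $9,462 → take DB $15,927. Book value $63,709.
Year 5: DB = ⌊$63,709 × 200%/10⌋ = $12,741; SL = ⌊$50,309/6⌋ = $8,384 → take DB $12,741. Book value $50,968.
Accumulated through year 5 = $155,538 − $50,968 = $104,570.

$104,570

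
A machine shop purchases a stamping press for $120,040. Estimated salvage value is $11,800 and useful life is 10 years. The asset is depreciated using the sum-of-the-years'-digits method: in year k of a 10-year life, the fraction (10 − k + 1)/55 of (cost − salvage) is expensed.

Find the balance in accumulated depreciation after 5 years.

$78,720

Depreciable base = $120,040 − $11,800 = $108,240.
Sum of the years' digits = 10+9+8+7+6+5+4+3+2+1 = 55.
Year 1: $108,240 × 10/55 = $19,680. Book value $100,360.
Year 2: $108,240 × 9/55 = $17,712. Book value $82,648.
Year 3: $108,240 × 8/55 = $15,744. Book value $66,904.
Year 4: $108,240 × 7/55 = $13,776. Book value $53,128.
Year 5: $108,240 × 6/55 = $11,808. Book value $41,320.
Accumulated through year 5 = $120,040 − $41,320 = $78,720.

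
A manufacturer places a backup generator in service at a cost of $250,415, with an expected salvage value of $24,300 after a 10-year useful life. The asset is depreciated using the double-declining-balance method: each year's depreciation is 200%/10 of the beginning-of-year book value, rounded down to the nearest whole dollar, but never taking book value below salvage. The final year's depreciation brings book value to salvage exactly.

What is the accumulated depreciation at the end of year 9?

Depreciable base = $250,415 − $24,300 = $226,115.
Year 1: ⌊$250,415 × 200%/10⌋ = $50,083. Book value $200,332.
Year 2: ⌊$200,332 × 200%/10⌋ = $40,066. Book value $160,266.
Year 3: ⌊$160,266 × 200%/10⌋ = $32,053. Book value $128,213.
Year 4: ⌊$128,213 × 200%/10⌋ = $25,642. Book value $102,571.
Year 5: ⌊$102,571 × 200%/10⌋ = $20,514. Book value $82,057.
Year 6: ⌊$82,057 × 200%/10⌋ = $16,411. Book value $65,646.
Year 7: ⌊$65,646 × 200%/10⌋ = $13,129. Book value $52,517.
Year 8: ⌊$52,517 × 200%/10⌋ = $10,503. Book value $42,014.
Year 9: ⌊$42,014 × 200%/10⌋ = $8,402. Book value $33,612.
Accumulated through year 9 = $250,415 − $33,612 = $216,803.

$216,803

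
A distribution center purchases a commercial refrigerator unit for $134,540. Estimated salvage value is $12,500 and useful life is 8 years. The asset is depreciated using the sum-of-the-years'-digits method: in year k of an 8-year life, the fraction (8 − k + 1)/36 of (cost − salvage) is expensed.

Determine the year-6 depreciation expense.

Depreciable base = $134,540 − $12,500 = $122,040.
Sum of the years' digits = 8+7+6+5+4+3+2+1 = 36.
Year 1: $122,040 × 8/36 = $27,120. Book value $107,420.
Year 2: $122,040 × 7/36 = $23,730. Book value $83,690.
Year 3: $122,040 × 6/36 = $20,340. Book value $63,350.
Year 4: $122,040 × 5/36 = $16,950. Book value $46,400.
Year 5: $122,040 × 4/36 = $13,560. Book value $32,840.
Year 6: $122,040 × 3/36 = $10,170. Book value $22,670.

$10,170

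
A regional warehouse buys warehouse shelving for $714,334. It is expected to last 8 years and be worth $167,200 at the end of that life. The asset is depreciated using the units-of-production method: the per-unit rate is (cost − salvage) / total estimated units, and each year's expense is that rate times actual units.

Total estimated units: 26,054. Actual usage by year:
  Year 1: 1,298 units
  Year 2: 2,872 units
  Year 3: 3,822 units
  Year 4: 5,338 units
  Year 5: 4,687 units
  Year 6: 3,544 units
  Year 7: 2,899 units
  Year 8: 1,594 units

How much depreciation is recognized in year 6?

$74,424

Depreciable base = $714,334 − $167,200 = $547,134.
Rate = $547,134 / 26,054 units = $21 per unit.
Year 1: 1,298 × $21 = $27,258. Book value $687,076.
Year 2: 2,872 × $21 = $60,312. Book value $626,764.
Year 3: 3,822 × $21 = $80,262. Book value $546,502.
Year 4: 5,338 × $21 = $112,098. Book value $434,404.
Year 5: 4,687 × $21 = $98,427. Book value $335,977.
Year 6: 3,544 × $21 = $74,424. Book value $261,553.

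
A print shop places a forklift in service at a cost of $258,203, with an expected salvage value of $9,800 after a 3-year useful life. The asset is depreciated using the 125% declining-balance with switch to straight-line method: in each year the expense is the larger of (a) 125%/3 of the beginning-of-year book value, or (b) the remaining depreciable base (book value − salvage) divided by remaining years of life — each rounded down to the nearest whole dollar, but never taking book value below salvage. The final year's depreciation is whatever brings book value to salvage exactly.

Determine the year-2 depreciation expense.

$70,409

Depreciable base = $258,203 − $9,800 = $248,403.
Year 1: DB = ⌊$258,203 × 125%/3⌋ = $107,584; SL = ⌊$248,403/3⌋ = $82,801 → take DB $107,584. Book value $150,619.
Year 2: DB = ⌊$150,619 × 125%/3⌋ = $62,757; SL = ⌊$140,819/2⌋ = $70,409 → take SL $70,409. Book value $80,210.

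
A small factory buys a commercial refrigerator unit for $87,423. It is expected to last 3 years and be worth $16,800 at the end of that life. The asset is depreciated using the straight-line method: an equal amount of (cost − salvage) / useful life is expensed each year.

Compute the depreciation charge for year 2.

$23,541

Depreciable base = $87,423 − $16,800 = $70,623.
Annual expense = $70,623 / 3 = $23,541.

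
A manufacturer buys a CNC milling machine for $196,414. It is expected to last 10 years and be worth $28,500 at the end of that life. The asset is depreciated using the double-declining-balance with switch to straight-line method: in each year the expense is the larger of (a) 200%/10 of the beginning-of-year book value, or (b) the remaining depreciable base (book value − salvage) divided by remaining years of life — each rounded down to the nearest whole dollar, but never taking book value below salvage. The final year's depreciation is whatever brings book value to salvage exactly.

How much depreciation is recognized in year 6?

$12,872

Depreciable base = $196,414 − $28,500 = $167,914.
Year 1: DB = ⌊$196,414 × 200%/10⌋ = $39,282; SL = ⌊$167,914/10⌋ = $16,791 → take DB $39,282. Book value $157,132.
Year 2: DB = ⌊$157,132 × 200%/10⌋ = $31,426; SL = ⌊$128,632/9⌋ = $14,292 → take DB $31,426. Book value $125,706.
Year 3: DB = ⌊$125,706 × 200%/10⌋ = $25,141; SL = ⌊$97,206/8⌋ = $12,150 → take DB $25,141. Book value $100,565.
Year 4: DB = ⌊$100,565 × 200%/10⌋ = $20,113; SL = ⌊$72,065/7⌋ = $10,295 → take DB $20,113. Book value $80,452.
Year 5: DB = ⌊$80,452 × 200%/10⌋ = $16,090; SL = ⌊$51,952/6⌋ = $8,658 → take DB $16,090. Book value $64,362.
Year 6: DB = ⌊$64,362 × 200%/10⌋ = $12,872; SL = ⌊$35,862/5⌋ = $7,172 → take DB $12,872. Book value $51,490.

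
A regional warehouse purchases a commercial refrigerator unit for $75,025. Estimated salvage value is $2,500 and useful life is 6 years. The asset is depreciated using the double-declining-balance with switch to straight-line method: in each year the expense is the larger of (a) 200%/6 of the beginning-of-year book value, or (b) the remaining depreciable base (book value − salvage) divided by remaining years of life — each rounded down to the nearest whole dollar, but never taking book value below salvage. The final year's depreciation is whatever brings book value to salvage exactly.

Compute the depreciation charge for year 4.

$7,410

Depreciable base = $75,025 − $2,500 = $72,525.
Year 1: DB = ⌊$75,025 × 200%/6⌋ = $25,008; SL = ⌊$72,525/6⌋ = $12,087 → take DB $25,008. Book value $50,017.
Year 2: DB = ⌊$50,017 × 200%/6⌋ = $16,672; SL = ⌊$47,517/5⌋ = $9,503 → take DB $16,672. Book value $33,345.
Year 3: DB = ⌊$33,345 × 200%/6⌋ = $11,115; SL = ⌊$30,845/4⌋ = $7,711 → take DB $11,115. Book value $22,230.
Year 4: DB = ⌊$22,230 × 200%/6⌋ = $7,410; SL = ⌊$19,730/3⌋ = $6,576 → take DB $7,410. Book value $14,820.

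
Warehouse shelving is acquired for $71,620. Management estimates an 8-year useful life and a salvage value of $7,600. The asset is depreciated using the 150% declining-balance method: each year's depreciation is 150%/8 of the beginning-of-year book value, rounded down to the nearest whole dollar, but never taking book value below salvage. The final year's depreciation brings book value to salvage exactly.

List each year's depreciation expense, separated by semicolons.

$13,428; $10,911; $8,865; $7,203; $5,852; $4,755; $3,863; $9,143

Depreciable base = $71,620 − $7,600 = $64,020.
Year 1: ⌊$71,620 × 150%/8⌋ = $13,428. Book value $58,192.
Year 2: ⌊$58,192 × 150%/8⌋ = $10,911. Book value $47,281.
Year 3: ⌊$47,281 × 150%/8⌋ = $8,865. Book value $38,416.
Year 4: ⌊$38,416 × 150%/8⌋ = $7,203. Book value $31,213.
Year 5: ⌊$31,213 × 150%/8⌋ = $5,852. Book value $25,361.
Year 6: ⌊$25,361 × 150%/8⌋ = $4,755. Book value $20,606.
Year 7: ⌊$20,606 × 150%/8⌋ = $3,863. Book value $16,743.
Year 8 (final): $16,743 − $7,600 = $9,143. Book value $7,600.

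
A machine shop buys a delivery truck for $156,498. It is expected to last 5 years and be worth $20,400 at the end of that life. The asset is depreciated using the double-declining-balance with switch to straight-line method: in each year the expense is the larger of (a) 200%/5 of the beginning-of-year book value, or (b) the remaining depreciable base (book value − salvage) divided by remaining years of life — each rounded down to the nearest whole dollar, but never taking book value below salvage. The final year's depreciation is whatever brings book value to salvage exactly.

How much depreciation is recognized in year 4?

$13,404

Depreciable base = $156,498 − $20,400 = $136,098.
Year 1: DB = ⌊$156,498 × 200%/5⌋ = $62,599; SL = ⌊$136,098/5⌋ = $27,219 → take DB $62,599. Book value $93,899.
Year 2: DB = ⌊$93,899 × 200%/5⌋ = $37,559; SL = ⌊$73,499/4⌋ = $18,374 → take DB $37,559. Book value $56,340.
Year 3: DB = ⌊$56,340 × 200%/5⌋ = $22,536; SL = ⌊$35,940/3⌋ = $11,980 → take DB $22,536. Book value $33,804.
Year 4: DB = ⌊$33,804 × 200%/5⌋ = $13,521; SL = ⌊$13,404/2⌋ = $6,702 → take DB $13,521, capped at $13,404. Book value $20,400.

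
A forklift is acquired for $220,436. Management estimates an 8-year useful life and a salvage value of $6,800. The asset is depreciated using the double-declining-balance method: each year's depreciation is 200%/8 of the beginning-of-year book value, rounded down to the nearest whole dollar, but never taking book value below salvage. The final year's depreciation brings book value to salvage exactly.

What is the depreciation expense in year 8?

Depreciable base = $220,436 − $6,800 = $213,636.
Year 1: ⌊$220,436 × 200%/8⌋ = $55,109. Book value $165,327.
Year 2: ⌊$165,327 × 200%/8⌋ = $41,331. Book value $123,996.
Year 3: ⌊$123,996 × 200%/8⌋ = $30,999. Book value $92,997.
Year 4: ⌊$92,997 × 200%/8⌋ = $23,249. Book value $69,748.
Year 5: ⌊$69,748 × 200%/8⌋ = $17,437. Book value $52,311.
Year 6: ⌊$52,311 × 200%/8⌋ = $13,077. Book value $39,234.
Year 7: ⌊$39,234 × 200%/8⌋ = $9,808. Book value $29,426.
Year 8 (final): $29,426 − $6,800 = $22,626. Book value $6,800.

$22,626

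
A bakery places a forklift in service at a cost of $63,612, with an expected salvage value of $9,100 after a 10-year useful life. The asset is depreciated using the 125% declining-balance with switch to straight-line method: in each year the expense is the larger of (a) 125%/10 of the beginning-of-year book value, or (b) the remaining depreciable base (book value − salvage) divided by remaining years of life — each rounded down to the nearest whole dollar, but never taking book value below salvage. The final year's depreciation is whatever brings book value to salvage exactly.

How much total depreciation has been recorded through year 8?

$45,115

Depreciable base = $63,612 − $9,100 = $54,512.
Year 1: DB = ⌊$63,612 × 125%/10⌋ = $7,951; SL = ⌊$54,512/10⌋ = $5,451 → take DB $7,951. Book value $55,661.
Year 2: DB = ⌊$55,661 × 125%/10⌋ = $6,957; SL = ⌊$46,561/9⌋ = $5,173 → take DB $6,957. Book value $48,704.
Year 3: DB = ⌊$48,704 × 125%/10⌋ = $6,088; SL = ⌊$39,604/8⌋ = $4,950 → take DB $6,088. Book value $42,616.
Year 4: DB = ⌊$42,616 × 125%/10⌋ = $5,327; SL = ⌊$33,516/7⌋ = $4,788 → take DB $5,327. Book value $37,289.
Year 5: DB = ⌊$37,289 × 125%/10⌋ = $4,661; SL = ⌊$28,189/6⌋ = $4,698 → take SL $4,698. Book value $32,591.
Year 6: DB = ⌊$32,591 × 125%/10⌋ = $4,073; SL = ⌊$23,491/5⌋ = $4,698 → take SL $4,698. Book value $27,893.
Year 7: DB = ⌊$27,893 × 125%/10⌋ = $3,486; SL = ⌊$18,793/4⌋ = $4,698 → take SL $4,698. Book value $23,195.
Year 8: DB = ⌊$23,195 × 125%/10⌋ = $2,899; SL = ⌊$14,095/3⌋ = $4,698 → take SL $4,698. Book value $18,497.
Accumulated through year 8 = $63,612 − $18,497 = $45,115.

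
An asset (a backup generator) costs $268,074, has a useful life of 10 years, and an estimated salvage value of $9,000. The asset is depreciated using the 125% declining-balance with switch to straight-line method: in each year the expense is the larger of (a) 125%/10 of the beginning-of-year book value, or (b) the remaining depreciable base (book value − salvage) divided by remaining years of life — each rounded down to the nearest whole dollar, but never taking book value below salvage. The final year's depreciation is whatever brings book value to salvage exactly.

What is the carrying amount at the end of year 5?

Depreciable base = $268,074 − $9,000 = $259,074.
Year 1: DB = ⌊$268,074 × 125%/10⌋ = $33,509; SL = ⌊$259,074/10⌋ = $25,907 → take DB $33,509. Book value $234,565.
Year 2: DB = ⌊$234,565 × 125%/10⌋ = $29,320; SL = ⌊$225,565/9⌋ = $25,062 → take DB $29,320. Book value $205,245.
Year 3: DB = ⌊$205,245 × 125%/10⌋ = $25,655; SL = ⌊$196,245/8⌋ = $24,530 → take DB $25,655. Book value $179,590.
Year 4: DB = ⌊$179,590 × 125%/10⌋ = $22,448; SL = ⌊$170,590/7⌋ = $24,370 → take SL $24,370. Book value $155,220.
Year 5: DB = ⌊$155,220 × 125%/10⌋ = $19,402; SL = ⌊$146,220/6⌋ = $24,370 → take SL $24,370. Book value $130,850.

$130,850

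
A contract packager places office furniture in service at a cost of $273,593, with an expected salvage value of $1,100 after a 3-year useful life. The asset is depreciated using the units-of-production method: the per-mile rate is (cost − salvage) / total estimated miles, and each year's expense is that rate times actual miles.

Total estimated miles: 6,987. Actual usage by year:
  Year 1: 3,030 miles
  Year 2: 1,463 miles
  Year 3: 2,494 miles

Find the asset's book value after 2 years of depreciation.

Depreciable base = $273,593 − $1,100 = $272,493.
Rate = $272,493 / 6,987 miles = $39 per mile.
Year 1: 3,030 × $39 = $118,170. Book value $155,423.
Year 2: 1,463 × $39 = $57,057. Book value $98,366.

$98,366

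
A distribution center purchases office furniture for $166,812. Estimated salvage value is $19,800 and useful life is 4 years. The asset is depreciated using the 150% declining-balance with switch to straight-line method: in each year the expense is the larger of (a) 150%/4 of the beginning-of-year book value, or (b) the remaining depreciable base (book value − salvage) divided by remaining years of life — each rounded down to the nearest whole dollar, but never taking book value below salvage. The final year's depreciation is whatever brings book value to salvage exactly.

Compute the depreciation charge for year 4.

Depreciable base = $166,812 − $19,800 = $147,012.
Year 1: DB = ⌊$166,812 × 150%/4⌋ = $62,554; SL = ⌊$147,012/4⌋ = $36,753 → take DB $62,554. Book value $104,258.
Year 2: DB = ⌊$104,258 × 150%/4⌋ = $39,096; SL = ⌊$84,458/3⌋ = $28,152 → take DB $39,096. Book value $65,162.
Year 3: DB = ⌊$65,162 × 150%/4⌋ = $24,435; SL = ⌊$45,362/2⌋ = $22,681 → take DB $24,435. Book value $40,727.
Year 4 (final): $40,727 − $19,800 = $20,927. Book value $19,800.

$20,927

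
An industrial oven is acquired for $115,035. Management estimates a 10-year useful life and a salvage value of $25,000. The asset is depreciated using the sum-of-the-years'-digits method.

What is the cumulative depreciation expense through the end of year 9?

$88,398

Depreciable base = $115,035 − $25,000 = $90,035.
Sum of the years' digits = 10+9+8+7+6+5+4+3+2+1 = 55.
Year 1: $90,035 × 10/55 = $16,370. Book value $98,665.
Year 2: $90,035 × 9/55 = $14,733. Book value $83,932.
Year 3: $90,035 × 8/55 = $13,096. Book value $70,836.
Year 4: $90,035 × 7/55 = $11,459. Book value $59,377.
Year 5: $90,035 × 6/55 = $9,822. Book value $49,555.
Year 6: $90,035 × 5/55 = $8,185. Book value $41,370.
Year 7: $90,035 × 4/55 = $6,548. Book value $34,822.
Year 8: $90,035 × 3/55 = $4,911. Book value $29,911.
Year 9: $90,035 × 2/55 = $3,274. Book value $26,637.
Accumulated through year 9 = $115,035 − $26,637 = $88,398.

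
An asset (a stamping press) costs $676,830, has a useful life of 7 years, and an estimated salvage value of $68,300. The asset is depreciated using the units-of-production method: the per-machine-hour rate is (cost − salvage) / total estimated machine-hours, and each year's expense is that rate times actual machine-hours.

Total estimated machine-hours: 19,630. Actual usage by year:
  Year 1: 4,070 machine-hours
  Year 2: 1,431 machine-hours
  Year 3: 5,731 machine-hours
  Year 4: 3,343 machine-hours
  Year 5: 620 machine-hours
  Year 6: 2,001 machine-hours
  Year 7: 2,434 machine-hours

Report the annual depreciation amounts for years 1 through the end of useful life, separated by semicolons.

$126,170; $44,361; $177,661; $103,633; $19,220; $62,031; $75,454

Depreciable base = $676,830 − $68,300 = $608,530.
Rate = $608,530 / 19,630 machine-hours = $31 per machine-hour.
Year 1: 4,070 × $31 = $126,170. Book value $550,660.
Year 2: 1,431 × $31 = $44,361. Book value $506,299.
Year 3: 5,731 × $31 = $177,661. Book value $328,638.
Year 4: 3,343 × $31 = $103,633. Book value $225,005.
Year 5: 620 × $31 = $19,220. Book value $205,785.
Year 6: 2,001 × $31 = $62,031. Book value $143,754.
Year 7: 2,434 × $31 = $75,454. Book value $68,300.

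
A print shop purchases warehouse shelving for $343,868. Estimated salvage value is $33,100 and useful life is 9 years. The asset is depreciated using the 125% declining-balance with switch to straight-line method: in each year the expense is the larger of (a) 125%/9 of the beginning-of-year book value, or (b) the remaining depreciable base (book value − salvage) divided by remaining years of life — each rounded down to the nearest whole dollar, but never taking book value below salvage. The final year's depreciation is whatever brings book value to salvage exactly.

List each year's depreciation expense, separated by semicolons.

Depreciable base = $343,868 − $33,100 = $310,768.
Year 1: DB = ⌊$343,868 × 125%/9⌋ = $47,759; SL = ⌊$310,768/9⌋ = $34,529 → take DB $47,759. Book value $296,109.
Year 2: DB = ⌊$296,109 × 125%/9⌋ = $41,126; SL = ⌊$263,009/8⌋ = $32,876 → take DB $41,126. Book value $254,983.
Year 3: DB = ⌊$254,983 × 125%/9⌋ = $35,414; SL = ⌊$221,883/7⌋ = $31,697 → take DB $35,414. Book value $219,569.
Year 4: DB = ⌊$219,569 × 125%/9⌋ = $30,495; SL = ⌊$186,469/6⌋ = $31,078 → take SL $31,078. Book value $188,491.
Year 5: DB = ⌊$188,491 × 125%/9⌋ = $26,179; SL = ⌊$155,391/5⌋ = $31,078 → take SL $31,078. Book value $157,413.
Year 6: DB = ⌊$157,413 × 125%/9⌋ = $21,862; SL = ⌊$124,313/4⌋ = $31,078 → take SL $31,078. Book value $126,335.
Year 7: DB = ⌊$126,335 × 125%/9⌋ = $17,546; SL = ⌊$93,235/3⌋ = $31,078 → take SL $31,078. Book value $95,257.
Year 8: DB = ⌊$95,257 × 125%/9⌋ = $13,230; SL = ⌊$62,157/2⌋ = $31,078 → take SL $31,078. Book value $64,179.
Year 9 (final): $64,179 − $33,100 = $31,079. Book value $33,100.

$47,759; $41,126; $35,414; $31,078; $31,078; $31,078; $31,078; $31,078; $31,079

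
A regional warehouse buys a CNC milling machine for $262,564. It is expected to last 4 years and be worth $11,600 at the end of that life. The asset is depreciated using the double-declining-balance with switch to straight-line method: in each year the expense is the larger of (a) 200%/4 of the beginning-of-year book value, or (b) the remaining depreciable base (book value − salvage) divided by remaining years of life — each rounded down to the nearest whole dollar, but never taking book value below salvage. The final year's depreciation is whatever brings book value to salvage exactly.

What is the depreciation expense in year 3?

Depreciable base = $262,564 − $11,600 = $250,964.
Year 1: DB = ⌊$262,564 × 200%/4⌋ = $131,282; SL = ⌊$250,964/4⌋ = $62,741 → take DB $131,282. Book value $131,282.
Year 2: DB = ⌊$131,282 × 200%/4⌋ = $65,641; SL = ⌊$119,682/3⌋ = $39,894 → take DB $65,641. Book value $65,641.
Year 3: DB = ⌊$65,641 × 200%/4⌋ = $32,820; SL = ⌊$54,041/2⌋ = $27,020 → take DB $32,820. Book value $32,821.

$32,820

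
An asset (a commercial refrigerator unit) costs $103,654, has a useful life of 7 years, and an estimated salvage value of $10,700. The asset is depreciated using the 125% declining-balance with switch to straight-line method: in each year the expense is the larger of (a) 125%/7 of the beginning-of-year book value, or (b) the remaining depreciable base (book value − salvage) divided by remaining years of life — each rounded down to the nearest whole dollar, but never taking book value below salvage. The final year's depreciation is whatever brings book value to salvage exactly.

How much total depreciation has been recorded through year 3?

$46,202

Depreciable base = $103,654 − $10,700 = $92,954.
Year 1: DB = ⌊$103,654 × 125%/7⌋ = $18,509; SL = ⌊$92,954/7⌋ = $13,279 → take DB $18,509. Book value $85,145.
Year 2: DB = ⌊$85,145 × 125%/7⌋ = $15,204; SL = ⌊$74,445/6⌋ = $12,407 → take DB $15,204. Book value $69,941.
Year 3: DB = ⌊$69,941 × 125%/7⌋ = $12,489; SL = ⌊$59,241/5⌋ = $11,848 → take DB $12,489. Book value $57,452.
Accumulated through year 3 = $103,654 − $57,452 = $46,202.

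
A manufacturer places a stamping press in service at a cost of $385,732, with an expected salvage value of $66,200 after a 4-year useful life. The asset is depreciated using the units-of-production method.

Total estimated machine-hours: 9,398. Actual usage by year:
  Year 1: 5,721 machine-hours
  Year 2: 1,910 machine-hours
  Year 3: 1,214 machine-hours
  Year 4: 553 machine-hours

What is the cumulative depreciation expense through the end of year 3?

Depreciable base = $385,732 − $66,200 = $319,532.
Rate = $319,532 / 9,398 machine-hours = $34 per machine-hour.
Year 1: 5,721 × $34 = $194,514. Book value $191,218.
Year 2: 1,910 × $34 = $64,940. Book value $126,278.
Year 3: 1,214 × $34 = $41,276. Book value $85,002.
Accumulated through year 3 = $385,732 − $85,002 = $300,730.

$300,730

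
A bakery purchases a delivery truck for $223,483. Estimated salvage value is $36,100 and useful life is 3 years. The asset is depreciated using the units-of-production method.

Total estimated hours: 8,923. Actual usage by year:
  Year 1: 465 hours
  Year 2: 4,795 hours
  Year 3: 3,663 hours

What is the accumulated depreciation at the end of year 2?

$110,460

Depreciable base = $223,483 − $36,100 = $187,383.
Rate = $187,383 / 8,923 hours = $21 per hour.
Year 1: 465 × $21 = $9,765. Book value $213,718.
Year 2: 4,795 × $21 = $100,695. Book value $113,023.
Accumulated through year 2 = $223,483 − $113,023 = $110,460.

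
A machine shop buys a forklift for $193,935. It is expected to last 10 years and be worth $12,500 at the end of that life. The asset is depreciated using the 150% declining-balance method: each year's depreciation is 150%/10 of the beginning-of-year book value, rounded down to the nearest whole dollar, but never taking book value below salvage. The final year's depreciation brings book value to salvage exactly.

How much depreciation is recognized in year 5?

Depreciable base = $193,935 − $12,500 = $181,435.
Year 1: ⌊$193,935 × 150%/10⌋ = $29,090. Book value $164,845.
Year 2: ⌊$164,845 × 150%/10⌋ = $24,726. Book value $140,119.
Year 3: ⌊$140,119 × 150%/10⌋ = $21,017. Book value $119,102.
Year 4: ⌊$119,102 × 150%/10⌋ = $17,865. Book value $101,237.
Year 5: ⌊$101,237 × 150%/10⌋ = $15,185. Book value $86,052.

$15,185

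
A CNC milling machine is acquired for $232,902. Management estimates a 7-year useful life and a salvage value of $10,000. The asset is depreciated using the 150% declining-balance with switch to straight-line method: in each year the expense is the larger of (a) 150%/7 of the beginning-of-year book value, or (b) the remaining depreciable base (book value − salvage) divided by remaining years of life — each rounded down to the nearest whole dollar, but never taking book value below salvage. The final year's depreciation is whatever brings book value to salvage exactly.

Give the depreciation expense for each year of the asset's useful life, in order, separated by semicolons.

$49,907; $39,213; $30,810; $25,743; $25,743; $25,743; $25,743

Depreciable base = $232,902 − $10,000 = $222,902.
Year 1: DB = ⌊$232,902 × 150%/7⌋ = $49,907; SL = ⌊$222,902/7⌋ = $31,843 → take DB $49,907. Book value $182,995.
Year 2: DB = ⌊$182,995 × 150%/7⌋ = $39,213; SL = ⌊$172,995/6⌋ = $28,832 → take DB $39,213. Book value $143,782.
Year 3: DB = ⌊$143,782 × 150%/7⌋ = $30,810; SL = ⌊$133,782/5⌋ = $26,756 → take DB $30,810. Book value $112,972.
Year 4: DB = ⌊$112,972 × 150%/7⌋ = $24,208; SL = ⌊$102,972/4⌋ = $25,743 → take SL $25,743. Book value $87,229.
Year 5: DB = ⌊$87,229 × 150%/7⌋ = $18,691; SL = ⌊$77,229/3⌋ = $25,743 → take SL $25,743. Book value $61,486.
Year 6: DB = ⌊$61,486 × 150%/7⌋ = $13,175; SL = ⌊$51,486/2⌋ = $25,743 → take SL $25,743. Book value $35,743.
Year 7 (final): $35,743 − $10,000 = $25,743. Book value $10,000.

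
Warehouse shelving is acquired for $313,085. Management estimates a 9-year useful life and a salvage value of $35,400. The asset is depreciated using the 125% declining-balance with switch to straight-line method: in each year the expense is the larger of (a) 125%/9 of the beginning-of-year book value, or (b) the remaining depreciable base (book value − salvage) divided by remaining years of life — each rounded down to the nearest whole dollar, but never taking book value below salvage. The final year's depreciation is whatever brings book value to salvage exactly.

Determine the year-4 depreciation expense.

$27,765

Depreciable base = $313,085 − $35,400 = $277,685.
Year 1: DB = ⌊$313,085 × 125%/9⌋ = $43,484; SL = ⌊$277,685/9⌋ = $30,853 → take DB $43,484. Book value $269,601.
Year 2: DB = ⌊$269,601 × 125%/9⌋ = $37,444; SL = ⌊$234,201/8⌋ = $29,275 → take DB $37,444. Book value $232,157.
Year 3: DB = ⌊$232,157 × 125%/9⌋ = $32,244; SL = ⌊$196,757/7⌋ = $28,108 → take DB $32,244. Book value $199,913.
Year 4: DB = ⌊$199,913 × 125%/9⌋ = $27,765; SL = ⌊$164,513/6⌋ = $27,418 → take DB $27,765. Book value $172,148.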